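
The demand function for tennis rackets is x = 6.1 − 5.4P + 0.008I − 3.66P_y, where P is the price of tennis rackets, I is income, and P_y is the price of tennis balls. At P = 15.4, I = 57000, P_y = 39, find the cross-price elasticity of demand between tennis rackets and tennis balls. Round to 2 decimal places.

-0.60

At the given point, x = 6.1 − 5.4(15.4) + 0.008(57000) − 3.66(39) = 6.1 − 83.16 + 456 − 142.74 = 236.2.
∂x/∂P_y = −3.66, so E_xy = -3.66·(39/236.2) ≈ -0.60.
E_xy < 0: the goods are complements.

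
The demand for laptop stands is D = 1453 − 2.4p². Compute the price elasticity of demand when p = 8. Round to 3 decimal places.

-0.236

At p = 8, D = 1299.4.
dD/dp = −2·2.4·p = −38.4.
Point elasticity E = (dD/dp)·(p/D) = -38.4 × 8/1299.4 ≈ -0.236.
|E| < 1, so demand is inelastic at this price.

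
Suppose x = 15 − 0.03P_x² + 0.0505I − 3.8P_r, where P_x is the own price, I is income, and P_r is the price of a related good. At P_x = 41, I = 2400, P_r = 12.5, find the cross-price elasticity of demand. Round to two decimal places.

-1.24

Substituting, x = 15 − 0.03(41)² + 0.0505(2400) − 3.8(12.5) = 15 − 50.43 + 121.2 − 47.5 = 38.27.
∂x/∂P_r = −3.8, so E_xy = -3.8·(12.5/38.27) ≈ -1.24.
E_xy < 0: the goods are complements.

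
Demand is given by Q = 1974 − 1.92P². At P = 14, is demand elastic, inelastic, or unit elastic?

At P = 14, Q = 1597.68.
dQ/dP = −2·1.92·P = −53.76.
Point elasticity E = (dQ/dP)·(P/Q) = -53.76 × 14/1597.68 ≈ -0.471.
|E| ≈ 0.471 < 1, so demand is inelastic.

inelastic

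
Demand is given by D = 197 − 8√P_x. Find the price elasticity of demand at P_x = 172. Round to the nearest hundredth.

-0.57

At P_x = 172, D = 92.081.
dD/dP_x = −8/(2√P_x) = −8/(2·13.1149).
Point elasticity E = (dD/dP_x)·(P_x/D) = -0.305 × 172/92.081 ≈ -0.57.
|E| < 1, so demand is inelastic at this price.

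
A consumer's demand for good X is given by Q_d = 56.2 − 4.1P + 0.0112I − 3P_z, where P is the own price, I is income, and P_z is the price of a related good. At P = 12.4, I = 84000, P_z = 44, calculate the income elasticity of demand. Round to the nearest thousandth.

1.156

At the given point, Q_d = 56.2 − 4.1(12.4) + 0.0112(84000) − 3(44) = 56.2 − 50.84 + 940.8 − 132 = 814.16.
∂Q_d/∂I = +0.0112, so E_I = 0.0112·(84000/814.16) ≈ 1.156.
E_I > 1: normal good (luxury).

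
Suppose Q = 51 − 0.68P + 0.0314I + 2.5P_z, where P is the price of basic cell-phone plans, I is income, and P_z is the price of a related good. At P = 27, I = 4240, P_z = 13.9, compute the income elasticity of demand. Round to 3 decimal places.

0.664

First evaluate Q: 51 − 0.68(27) + 0.0314(4240) + 2.5(13.9) = 51 − 18.36 + 133.136 + 34.75 = 200.526.
∂Q/∂I = +0.0314, so E_I = 0.0314·(4240/200.526) ≈ 0.664.
E_I ∈ (0,1): normal good (necessity).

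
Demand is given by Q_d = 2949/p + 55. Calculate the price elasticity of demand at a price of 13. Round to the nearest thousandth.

At p = 13, Q_d = 281.8462.
dQ_d/dp = −2949/p² = −17.4497.
Point elasticity E = (dQ_d/dp)·(p/Q_d) = -17.4497 × 13/281.8462 ≈ -0.805.
|E| < 1, so demand is inelastic at this price.

-0.805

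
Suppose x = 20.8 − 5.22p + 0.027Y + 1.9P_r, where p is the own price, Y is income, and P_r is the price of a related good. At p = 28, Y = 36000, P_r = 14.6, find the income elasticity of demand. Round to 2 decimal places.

Substituting, x = 20.8 − 5.22(28) + 0.027(36000) + 1.9(14.6) = 20.8 − 146.16 + 972 + 27.74 = 874.38.
∂x/∂Y = +0.027, so E_I = 0.027·(36000/874.38) ≈ 1.11.
E_I > 1: normal good (luxury).

1.11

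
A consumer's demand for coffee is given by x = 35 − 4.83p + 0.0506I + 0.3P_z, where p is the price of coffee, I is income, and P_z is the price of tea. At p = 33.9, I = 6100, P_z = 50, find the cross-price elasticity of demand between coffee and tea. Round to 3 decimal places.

0.077

x = 35 − 4.83(33.9) + 0.0506(6100) + 0.3(50) = 35 − 163.737 + 308.66 + 15 = 194.923.
∂x/∂P_z = +0.3, so E_xy = 0.3·(50/194.923) ≈ 0.077.
E_xy > 0: the goods are substitutes.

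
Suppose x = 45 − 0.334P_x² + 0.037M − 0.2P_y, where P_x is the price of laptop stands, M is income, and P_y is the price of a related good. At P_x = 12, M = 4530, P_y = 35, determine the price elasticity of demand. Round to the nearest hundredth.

x = 45 − 0.334(12)² + 0.037(4530) − 0.2(35) = 45 − 48.096 + 167.61 − 7 = 157.514.
∂x/∂P_x = −2·0.334·P_x = -8.016, so E_p = -8.016·(12/157.514) ≈ -0.61.
|E_p| < 1: demand is inelastic.

-0.61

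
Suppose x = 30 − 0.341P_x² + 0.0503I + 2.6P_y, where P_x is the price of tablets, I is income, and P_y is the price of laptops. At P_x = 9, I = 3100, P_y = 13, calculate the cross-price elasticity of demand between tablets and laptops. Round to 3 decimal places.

At the given point, x = 30 − 0.341(9)² + 0.0503(3100) + 2.6(13) = 30 − 27.621 + 155.93 + 33.8 = 192.109.
∂x/∂P_y = +2.6, so E_xy = 2.6·(13/192.109) ≈ 0.176.
E_xy > 0: the goods are substitutes.

0.176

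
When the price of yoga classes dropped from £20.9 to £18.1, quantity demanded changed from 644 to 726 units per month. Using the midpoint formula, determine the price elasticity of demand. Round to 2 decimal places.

-0.83

%ΔQ = (726 − 644)/[(644 + 726)/2] = 82/685 ≈ 0.1197.
%ΔP = (18.1 − 20.9)/[(20.9 + 18.1)/2] = -2.8/19.5 ≈ -0.1436.
Arc elasticity E = %ΔQ/%ΔP ≈ 0.1197/-0.1436 ≈ -0.83.
|E| < 1: demand is inelastic over this range.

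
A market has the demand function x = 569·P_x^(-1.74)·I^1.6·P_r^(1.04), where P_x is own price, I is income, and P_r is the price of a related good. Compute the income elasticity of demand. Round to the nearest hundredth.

For a Cobb–Douglas (constant-elasticity) form x = A·I^α·…, the elasticity with respect to I equals the exponent α at every point.
Here the exponent on I is 1.6, so the income elasticity of demand is 1.60.

1.60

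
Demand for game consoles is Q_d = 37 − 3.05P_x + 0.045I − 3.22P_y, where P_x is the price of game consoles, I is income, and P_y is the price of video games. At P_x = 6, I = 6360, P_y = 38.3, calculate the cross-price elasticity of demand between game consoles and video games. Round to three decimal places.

Substituting, Q_d = 37 − 3.05(6) + 0.045(6360) − 3.22(38.3) = 37 − 18.3 + 286.2 − 123.326 = 181.574.
∂Q_d/∂P_y = −3.22, so E_xy = -3.22·(38.3/181.574) ≈ -0.679.
E_xy < 0: the goods are complements.

-0.679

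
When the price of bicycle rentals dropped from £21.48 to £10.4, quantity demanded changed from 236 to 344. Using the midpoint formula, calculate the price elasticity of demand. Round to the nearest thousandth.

%Δq = (344 − 236)/[(236 + 344)/2] = 108/290 ≈ 0.3724.
%ΔP = (10.4 − 21.48)/[(21.48 + 10.4)/2] = -11.08/15.94 ≈ -0.6951.
Arc elasticity E = %Δq/%ΔP ≈ 0.3724/-0.6951 ≈ -0.536.
|E| < 1: demand is inelastic over this range.

-0.536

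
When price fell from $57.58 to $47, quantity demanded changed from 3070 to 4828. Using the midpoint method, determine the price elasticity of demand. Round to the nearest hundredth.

-2.20

%Δq = (4828 − 3070)/[(3070 + 4828)/2] = 1758/3949 ≈ 0.4452.
%ΔP = (47 − 57.58)/[(57.58 + 47)/2] = -10.58/52.29 ≈ -0.2023.
Arc elasticity E = %Δq/%ΔP ≈ 0.4452/-0.2023 ≈ -2.20.
|E| > 1: demand is elastic over this range.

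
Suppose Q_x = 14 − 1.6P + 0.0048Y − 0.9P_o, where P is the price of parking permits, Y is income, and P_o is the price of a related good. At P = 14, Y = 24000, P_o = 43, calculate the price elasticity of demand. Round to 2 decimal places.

Evaluating quantity at (P, Y, P_o) gives Q_x = 14 − 1.6(14) + 0.0048(24000) − 0.9(43) = 14 − 22.4 + 115.2 − 38.7 = 68.1.
∂Q_x/∂P = −1.6, so E_p = (−1.6)·(14/68.1) ≈ -0.33.
|E_p| < 1: demand is inelastic.

-0.33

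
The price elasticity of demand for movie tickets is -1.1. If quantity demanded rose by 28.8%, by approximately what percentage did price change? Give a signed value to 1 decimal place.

-26.2

%ΔQ ≈ E × %ΔP ⇒ %ΔP = %ΔQ / E = (28.8%)/(-1.1) ≈ -26.2%.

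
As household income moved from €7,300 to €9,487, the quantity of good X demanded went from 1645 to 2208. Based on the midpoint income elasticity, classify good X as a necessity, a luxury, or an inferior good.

luxury

%ΔQ = (2208 − 1645)/[(1645+2208)/2] = 563/1926.5 ≈ 0.2922.
%ΔI = (9,487 − 7,300)/[(7,300+9,487)/2] = 2187/8393.5 ≈ 0.2606.
E_I = %ΔQ/%ΔI ≈ 1.122.
E_I > 1: normal good (luxury).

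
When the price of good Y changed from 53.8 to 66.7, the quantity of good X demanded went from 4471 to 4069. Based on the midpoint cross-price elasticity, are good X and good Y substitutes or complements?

%ΔQ_x = (4069 − 4471)/[(4471+4069)/2] = -402/4270 ≈ -0.0941.
%ΔP_y = (66.7 − 53.8)/[(53.8+66.7)/2] ≈ 0.2141.
E_xy = -0.0941/0.2141 ≈ -0.440.
E_xy < 0, so the goods are complements.

complements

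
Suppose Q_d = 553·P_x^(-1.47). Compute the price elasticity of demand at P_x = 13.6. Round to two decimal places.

For a Cobb–Douglas (constant-elasticity) form Q_d = A·P_x^α·…, the elasticity with respect to P_x equals the exponent α at every point.
Here the exponent on P_x is -1.47, so the price elasticity of demand is -1.47.

-1.47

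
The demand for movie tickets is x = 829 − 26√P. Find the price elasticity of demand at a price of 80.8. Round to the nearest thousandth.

At P = 80.8, x = 595.2891.
dx/dP = −26/(2√P) = −26/(2·8.9889).
Point elasticity E = (dx/dP)·(P/x) = -1.4462 × 80.8/595.2891 ≈ -0.196.
|E| < 1, so demand is inelastic at this price.

-0.196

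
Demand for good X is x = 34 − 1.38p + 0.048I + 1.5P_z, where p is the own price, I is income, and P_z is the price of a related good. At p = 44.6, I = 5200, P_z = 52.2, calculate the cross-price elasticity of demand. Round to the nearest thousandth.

0.261

First evaluate x: 34 − 1.38(44.6) + 0.048(5200) + 1.5(52.2) = 34 − 61.548 + 249.6 + 78.3 = 300.352.
∂x/∂P_z = +1.5, so E_xy = 1.5·(52.2/300.352) ≈ 0.261.
E_xy > 0: the goods are substitutes.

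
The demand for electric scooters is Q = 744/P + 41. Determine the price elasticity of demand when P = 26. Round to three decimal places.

At P = 26, Q = 69.6154.
dQ/dP = −744/P² = −1.1006.
Point elasticity E = (dQ/dP)·(P/Q) = -1.1006 × 26/69.6154 ≈ -0.411.
|E| < 1, so demand is inelastic at this price.

-0.411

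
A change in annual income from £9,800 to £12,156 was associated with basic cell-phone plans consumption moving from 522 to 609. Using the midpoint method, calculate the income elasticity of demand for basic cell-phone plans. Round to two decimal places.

0.72

%ΔQ = (609 − 522)/[(522+609)/2] = 87/565.5 ≈ 0.1538.
%ΔY = (12,156 − 9,800)/[(9,800+12,156)/2] = 2356/10978 ≈ 0.2146.
E_I = %ΔQ/%ΔY ≈ 0.72.
E_I ∈ (0,1): normal good (necessity).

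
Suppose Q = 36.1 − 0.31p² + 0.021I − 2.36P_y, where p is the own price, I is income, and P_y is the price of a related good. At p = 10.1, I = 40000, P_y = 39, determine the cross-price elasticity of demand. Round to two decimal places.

-0.12

First evaluate Q: 36.1 − 0.31(10.1)² + 0.021(40000) − 2.36(39) = 36.1 − 31.6231 + 840 − 92.04 = 752.4369.
∂Q/∂P_y = −2.36, so E_xy = -2.36·(39/752.4369) ≈ -0.12.
E_xy < 0: the goods are complements.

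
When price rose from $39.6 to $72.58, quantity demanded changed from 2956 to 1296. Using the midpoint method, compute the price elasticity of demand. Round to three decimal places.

-1.328

%ΔQ = (1296 − 2956)/[(2956 + 1296)/2] = -1660/2126 ≈ -0.7808.
%ΔP = (72.58 − 39.6)/[(39.6 + 72.58)/2] = 32.98/56.09 ≈ 0.5880.
Arc elasticity E = %ΔQ/%ΔP ≈ -0.7808/0.5880 ≈ -1.328.
|E| > 1: demand is elastic over this range.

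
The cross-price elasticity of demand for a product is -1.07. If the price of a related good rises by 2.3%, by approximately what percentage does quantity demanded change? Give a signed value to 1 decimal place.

-2.5

%ΔQ ≈ E × %ΔP_y = (-1.07) × (2.3%) ≈ -2.5%.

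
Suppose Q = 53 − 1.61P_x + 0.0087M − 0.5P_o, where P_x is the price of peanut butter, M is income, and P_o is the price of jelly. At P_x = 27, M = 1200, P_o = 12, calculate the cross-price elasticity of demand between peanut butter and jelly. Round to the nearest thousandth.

Q = 53 − 1.61(27) + 0.0087(1200) − 0.5(12) = 53 − 43.47 + 10.44 − 6 = 13.97.
∂Q/∂P_o = −0.5, so E_xy = -0.5·(12/13.97) ≈ -0.429.
E_xy < 0: the goods are complements.

-0.429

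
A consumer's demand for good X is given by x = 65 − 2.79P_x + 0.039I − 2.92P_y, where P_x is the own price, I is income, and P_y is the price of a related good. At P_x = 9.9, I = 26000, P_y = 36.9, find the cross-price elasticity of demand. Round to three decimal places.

-0.114

Evaluating quantity at (P_x, I, P_y) gives x = 65 − 2.79(9.9) + 0.039(26000) − 2.92(36.9) = 65 − 27.621 + 1014 − 107.748 = 943.631.
∂x/∂P_y = −2.92, so E_xy = -2.92·(36.9/943.631) ≈ -0.114.
E_xy < 0: the goods are complements.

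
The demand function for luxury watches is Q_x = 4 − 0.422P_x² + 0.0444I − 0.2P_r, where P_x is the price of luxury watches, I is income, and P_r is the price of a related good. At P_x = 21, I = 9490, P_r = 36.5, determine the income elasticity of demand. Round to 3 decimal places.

Q_x = 4 − 0.422(21)² + 0.0444(9490) − 0.2(36.5) = 4 − 186.102 + 421.356 − 7.3 = 231.954.
∂Q_x/∂I = +0.0444, so E_I = 0.0444·(9490/231.954) ≈ 1.817.
E_I > 1: normal good (luxury).

1.817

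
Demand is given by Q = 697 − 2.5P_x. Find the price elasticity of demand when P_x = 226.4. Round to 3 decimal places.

At P_x = 226.4, Q = 131.
dQ/dP_x = −2.5.
Point elasticity E = (dQ/dP_x)·(P_x/Q) = -2.5 × 226.4/131 ≈ -4.321.
|E| > 1, so demand is elastic at this price.

-4.321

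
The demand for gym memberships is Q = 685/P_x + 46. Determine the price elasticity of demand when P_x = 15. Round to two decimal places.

-0.50

At P_x = 15, Q = 91.6667.
dQ/dP_x = −685/P_x² = −3.0444.
Point elasticity E = (dQ/dP_x)·(P_x/Q) = -3.0444 × 15/91.6667 ≈ -0.50.
|E| < 1, so demand is inelastic at this price.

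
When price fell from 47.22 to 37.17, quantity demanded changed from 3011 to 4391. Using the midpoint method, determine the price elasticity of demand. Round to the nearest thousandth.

%Δq = (4391 − 3011)/[(3011 + 4391)/2] = 1380/3701 ≈ 0.3729.
%ΔP = (37.17 − 47.22)/[(47.22 + 37.17)/2] = -10.05/42.195 ≈ -0.2382.
Arc elasticity E = %Δq/%ΔP ≈ 0.3729/-0.2382 ≈ -1.566.
|E| > 1: demand is elastic over this range.

-1.566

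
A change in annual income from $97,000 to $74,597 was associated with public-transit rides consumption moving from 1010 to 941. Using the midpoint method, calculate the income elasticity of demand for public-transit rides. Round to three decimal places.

0.271

%ΔQ = (941 − 1010)/[(1010+941)/2] = -69/975.5 ≈ -0.0707.
%ΔI = (74,597 − 97,000)/[(97,000+74,597)/2] = -22403/85798.5 ≈ -0.2611.
E_I = %ΔQ/%ΔI ≈ 0.271.
E_I ∈ (0,1): normal good (necessity).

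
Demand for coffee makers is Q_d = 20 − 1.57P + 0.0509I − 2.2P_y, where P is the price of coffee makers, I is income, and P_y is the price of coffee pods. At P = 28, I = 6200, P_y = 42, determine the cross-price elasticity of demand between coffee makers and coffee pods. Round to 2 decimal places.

-0.46

Substituting, Q_d = 20 − 1.57(28) + 0.0509(6200) − 2.2(42) = 20 − 43.96 + 315.58 − 92.4 = 199.22.
∂Q_d/∂P_y = −2.2, so E_xy = -2.2·(42/199.22) ≈ -0.46.
E_xy < 0: the goods are complements.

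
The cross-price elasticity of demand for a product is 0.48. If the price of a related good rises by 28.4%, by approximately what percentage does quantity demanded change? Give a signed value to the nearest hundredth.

13.63

%ΔQ ≈ E × %ΔP_y = (0.48) × (28.4%) ≈ 13.63%.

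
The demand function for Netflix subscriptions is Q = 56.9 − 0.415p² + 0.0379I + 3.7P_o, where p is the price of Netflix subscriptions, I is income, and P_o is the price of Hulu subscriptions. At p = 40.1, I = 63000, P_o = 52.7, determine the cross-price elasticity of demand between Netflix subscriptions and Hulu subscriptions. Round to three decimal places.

0.099

At the given point, Q = 56.9 − 0.415(40.1)² + 0.0379(63000) + 3.7(52.7) = 56.9 − 667.3242 + 2387.7 + 194.99 = 1972.2659.
∂Q/∂P_o = +3.7, so E_xy = 3.7·(52.7/1972.2659) ≈ 0.099.
E_xy > 0: the goods are substitutes.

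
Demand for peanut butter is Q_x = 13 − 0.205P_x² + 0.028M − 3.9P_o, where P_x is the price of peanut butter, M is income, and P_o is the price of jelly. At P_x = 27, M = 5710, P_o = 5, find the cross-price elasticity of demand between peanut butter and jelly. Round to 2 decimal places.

-4.96

Q_x = 13 − 0.205(27)² + 0.028(5710) − 3.9(5) = 13 − 149.445 + 159.88 − 19.5 = 3.935.
∂Q_x/∂P_o = −3.9, so E_xy = -3.9·(5/3.935) ≈ -4.96.
E_xy < 0: the goods are complements.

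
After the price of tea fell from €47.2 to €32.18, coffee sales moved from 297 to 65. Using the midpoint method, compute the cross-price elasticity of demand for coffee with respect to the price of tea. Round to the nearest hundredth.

3.39

%ΔQ_x = (65 − 297)/[(297+65)/2] = -232/181 ≈ -1.2818.
%ΔP_y = (32.18 − 47.2)/[(47.2+32.18)/2] ≈ -0.3784.
E_xy = -1.2818/-0.3784 ≈ 3.39.
E_xy > 0, so coffee and tea are substitutes.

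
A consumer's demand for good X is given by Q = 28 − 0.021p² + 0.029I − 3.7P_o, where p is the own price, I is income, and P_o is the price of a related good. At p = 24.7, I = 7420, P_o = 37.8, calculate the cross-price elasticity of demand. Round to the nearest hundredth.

-1.55

Evaluating quantity at (p, I, P_o) gives Q = 28 − 0.021(24.7)² + 0.029(7420) − 3.7(37.8) = 28 − 12.8119 + 215.18 − 139.86 = 90.5081.
∂Q/∂P_o = −3.7, so E_xy = -3.7·(37.8/90.5081) ≈ -1.55.
E_xy < 0: the goods are complements.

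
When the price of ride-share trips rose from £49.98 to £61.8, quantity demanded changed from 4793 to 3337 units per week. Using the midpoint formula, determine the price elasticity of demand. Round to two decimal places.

%ΔQ = (3337 − 4793)/[(4793 + 3337)/2] = -1456/4065 ≈ -0.3582.
%Δp = (61.8 − 49.98)/[(49.98 + 61.8)/2] = 11.82/55.89 ≈ 0.2115.
Arc elasticity E = %ΔQ/%Δp ≈ -0.3582/0.2115 ≈ -1.69.
|E| > 1: demand is elastic over this range.

-1.69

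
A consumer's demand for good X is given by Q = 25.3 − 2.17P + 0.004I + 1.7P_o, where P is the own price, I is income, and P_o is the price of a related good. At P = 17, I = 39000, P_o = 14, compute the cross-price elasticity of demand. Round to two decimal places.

Evaluating quantity at (P, I, P_o) gives Q = 25.3 − 2.17(17) + 0.004(39000) + 1.7(14) = 25.3 − 36.89 + 156 + 23.8 = 168.21.
∂Q/∂P_o = +1.7, so E_xy = 1.7·(14/168.21) ≈ 0.14.
E_xy > 0: the goods are substitutes.

0.14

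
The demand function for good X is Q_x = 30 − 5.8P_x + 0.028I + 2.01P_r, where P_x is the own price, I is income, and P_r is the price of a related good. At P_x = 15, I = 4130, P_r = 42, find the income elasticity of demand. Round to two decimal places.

At the given point, Q_x = 30 − 5.8(15) + 0.028(4130) + 2.01(42) = 30 − 87 + 115.64 + 84.42 = 143.06.
∂Q_x/∂I = +0.028, so E_I = 0.028·(4130/143.06) ≈ 0.81.
E_I ∈ (0,1): normal good (necessity).

0.81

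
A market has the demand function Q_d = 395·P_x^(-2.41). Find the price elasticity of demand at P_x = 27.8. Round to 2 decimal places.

-2.41

For a Cobb–Douglas (constant-elasticity) form Q_d = A·P_x^α·…, the elasticity with respect to P_x equals the exponent α at every point.
Here the exponent on P_x is -2.41, so the price elasticity of demand is -2.41.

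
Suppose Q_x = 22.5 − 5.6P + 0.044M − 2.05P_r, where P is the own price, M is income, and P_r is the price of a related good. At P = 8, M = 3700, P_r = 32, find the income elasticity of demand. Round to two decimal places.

2.17

Substituting, Q_x = 22.5 − 5.6(8) + 0.044(3700) − 2.05(32) = 22.5 − 44.8 + 162.8 − 65.6 = 74.9.
∂Q_x/∂M = +0.044, so E_I = 0.044·(3700/74.9) ≈ 2.17.
E_I > 1: normal good (luxury).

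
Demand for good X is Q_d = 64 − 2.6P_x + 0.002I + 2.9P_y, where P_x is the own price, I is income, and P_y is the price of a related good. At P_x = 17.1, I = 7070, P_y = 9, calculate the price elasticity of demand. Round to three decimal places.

-0.744

Substituting, Q_d = 64 − 2.6(17.1) + 0.002(7070) + 2.9(9) = 64 − 44.46 + 14.14 + 26.1 = 59.78.
∂Q_d/∂P_x = −2.6, so E_p = (−2.6)·(17.1/59.78) ≈ -0.744.
|E_p| < 1: demand is inelastic.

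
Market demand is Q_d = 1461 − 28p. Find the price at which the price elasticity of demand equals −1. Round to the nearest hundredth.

26.09

For linear demand Q_d = a − bp, E = −bp/(a − bp). |E| = 1 ⇒ bp = a − bp ⇒ p = a/(2b).
p = 1461/(2·28) ≈ 26.09.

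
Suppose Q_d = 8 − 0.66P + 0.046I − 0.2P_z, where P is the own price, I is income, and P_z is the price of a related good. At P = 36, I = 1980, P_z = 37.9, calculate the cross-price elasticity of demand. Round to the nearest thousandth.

First evaluate Q_d: 8 − 0.66(36) + 0.046(1980) − 0.2(37.9) = 8 − 23.76 + 91.08 − 7.58 = 67.74.
∂Q_d/∂P_z = −0.2, so E_xy = -0.2·(37.9/67.74) ≈ -0.112.
E_xy < 0: the goods are complements.

-0.112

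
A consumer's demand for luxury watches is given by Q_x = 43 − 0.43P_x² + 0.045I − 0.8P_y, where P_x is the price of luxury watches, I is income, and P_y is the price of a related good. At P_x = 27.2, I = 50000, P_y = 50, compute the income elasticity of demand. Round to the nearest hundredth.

1.16

First evaluate Q_x: 43 − 0.43(27.2)² + 0.045(50000) − 0.8(50) = 43 − 318.1312 + 2250 − 40 = 1934.8688.
∂Q_x/∂I = +0.045, so E_I = 0.045·(50000/1934.8688) ≈ 1.16.
E_I > 1: normal good (luxury).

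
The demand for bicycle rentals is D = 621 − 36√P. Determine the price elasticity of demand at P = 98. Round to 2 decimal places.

-0.67

At P = 98, D = 264.6182.
dD/dP = −36/(2√P) = −36/(2·9.8995).
Point elasticity E = (dD/dP)·(P/D) = -1.8183 × 98/264.6182 ≈ -0.67.
|E| < 1, so demand is inelastic at this price.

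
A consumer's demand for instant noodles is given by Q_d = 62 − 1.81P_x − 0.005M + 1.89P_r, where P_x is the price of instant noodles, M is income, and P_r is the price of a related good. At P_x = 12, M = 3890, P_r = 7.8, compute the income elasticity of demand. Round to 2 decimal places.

Q_d = 62 − 1.81(12) − 0.005(3890) + 1.89(7.8) = 62 − 21.72 − 19.45 + 14.742 = 35.572.
∂Q_d/∂M = −0.005, so E_I = -0.005·(3890/35.572) ≈ -0.55.
E_I < 0: inferior good.

-0.55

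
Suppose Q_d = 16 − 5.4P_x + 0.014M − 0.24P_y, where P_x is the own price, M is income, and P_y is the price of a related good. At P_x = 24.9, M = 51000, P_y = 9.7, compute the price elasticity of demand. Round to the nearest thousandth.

First evaluate Q_d: 16 − 5.4(24.9) + 0.014(51000) − 0.24(9.7) = 16 − 134.46 + 714 − 2.328 = 593.212.
∂Q_d/∂P_x = −5.4, so E_p = (−5.4)·(24.9/593.212) ≈ -0.227.
|E_p| < 1: demand is inelastic.

-0.227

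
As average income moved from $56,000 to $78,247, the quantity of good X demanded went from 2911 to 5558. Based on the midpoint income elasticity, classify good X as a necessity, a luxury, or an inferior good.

%ΔQ = (5558 − 2911)/[(2911+5558)/2] = 2647/4234.5 ≈ 0.6251.
%ΔI = (78,247 − 56,000)/[(56,000+78,247)/2] = 22247/67123.5 ≈ 0.3314.
E_I = %ΔQ/%ΔI ≈ 1.886.
E_I > 1: normal good (luxury).

luxury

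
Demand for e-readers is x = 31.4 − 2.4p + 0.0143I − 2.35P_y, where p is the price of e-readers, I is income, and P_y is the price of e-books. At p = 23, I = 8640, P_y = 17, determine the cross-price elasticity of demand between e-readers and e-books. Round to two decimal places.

-0.67

x = 31.4 − 2.4(23) + 0.0143(8640) − 2.35(17) = 31.4 − 55.2 + 123.552 − 39.95 = 59.802.
∂x/∂P_y = −2.35, so E_xy = -2.35·(17/59.802) ≈ -0.67.
E_xy < 0: the goods are complements.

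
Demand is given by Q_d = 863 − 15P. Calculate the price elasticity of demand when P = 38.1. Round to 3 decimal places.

At P = 38.1, Q_d = 291.5.
dQ_d/dP = −15.
Point elasticity E = (dQ_d/dP)·(P/Q_d) = -15 × 38.1/291.5 ≈ -1.961.
|E| > 1, so demand is elastic at this price.

-1.961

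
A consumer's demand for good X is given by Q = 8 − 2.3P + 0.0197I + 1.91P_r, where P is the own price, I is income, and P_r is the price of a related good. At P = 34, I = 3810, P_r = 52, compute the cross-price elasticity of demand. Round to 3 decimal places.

0.953

Substituting, Q = 8 − 2.3(34) + 0.0197(3810) + 1.91(52) = 8 − 78.2 + 75.057 + 99.32 = 104.177.
∂Q/∂P_r = +1.91, so E_xy = 1.91·(52/104.177) ≈ 0.953.
E_xy > 0: the goods are substitutes.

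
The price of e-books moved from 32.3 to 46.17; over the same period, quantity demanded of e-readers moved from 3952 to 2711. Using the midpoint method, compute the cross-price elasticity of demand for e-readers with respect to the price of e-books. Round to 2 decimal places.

-1.05

%ΔQ_x = (2711 − 3952)/[(3952+2711)/2] = -1241/3331.5 ≈ -0.3725.
%ΔP_y = (46.17 − 32.3)/[(32.3+46.17)/2] ≈ 0.3535.
E_xy = -0.3725/0.3535 ≈ -1.05.
E_xy < 0, so e-readers and e-books are complements.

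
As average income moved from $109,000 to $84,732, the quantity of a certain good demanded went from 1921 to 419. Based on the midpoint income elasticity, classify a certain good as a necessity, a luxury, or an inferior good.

%ΔQ = (419 − 1921)/[(1921+419)/2] = -1502/1170 ≈ -1.2838.
%ΔI = (84,732 − 109,000)/[(109,000+84,732)/2] = -24268/96866 ≈ -0.2505.
E_I = %ΔQ/%ΔI ≈ 5.124.
E_I > 1: normal good (luxury).

luxury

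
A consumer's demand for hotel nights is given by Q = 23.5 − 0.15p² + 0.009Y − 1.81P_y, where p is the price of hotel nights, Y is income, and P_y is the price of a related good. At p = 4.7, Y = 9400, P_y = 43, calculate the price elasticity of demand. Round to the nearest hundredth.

-0.25

At the given point, Q = 23.5 − 0.15(4.7)² + 0.009(9400) − 1.81(43) = 23.5 − 3.3135 + 84.6 − 77.83 = 26.9565.
∂Q/∂p = −2·0.15·p = -1.41, so E_p = -1.41·(4.7/26.9565) ≈ -0.25.
|E_p| < 1: demand is inelastic.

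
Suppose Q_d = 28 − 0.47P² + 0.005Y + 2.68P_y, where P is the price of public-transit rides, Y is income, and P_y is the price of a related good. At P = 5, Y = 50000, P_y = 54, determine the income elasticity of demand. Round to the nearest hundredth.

0.61

Substituting, Q_d = 28 − 0.47(5)² + 0.005(50000) + 2.68(54) = 28 − 11.75 + 250 + 144.72 = 410.97.
∂Q_d/∂Y = +0.005, so E_I = 0.005·(50000/410.97) ≈ 0.61.
E_I ∈ (0,1): normal good (necessity).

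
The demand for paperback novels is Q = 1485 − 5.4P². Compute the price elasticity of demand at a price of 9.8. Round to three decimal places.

-1.073

At P = 9.8, Q = 966.384.
dQ/dP = −2·5.4·P = −105.84.
Point elasticity E = (dQ/dP)·(P/Q) = -105.84 × 9.8/966.384 ≈ -1.073.
|E| > 1, so demand is elastic at this price.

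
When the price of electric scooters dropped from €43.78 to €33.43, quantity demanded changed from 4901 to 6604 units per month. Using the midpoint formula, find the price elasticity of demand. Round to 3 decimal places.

-1.104

%ΔQ = (6604 − 4901)/[(4901 + 6604)/2] = 1703/5752.5 ≈ 0.2960.
%ΔP = (33.43 − 43.78)/[(43.78 + 33.43)/2] = -10.35/38.605 ≈ -0.2681.
Arc elasticity E = %ΔQ/%ΔP ≈ 0.2960/-0.2681 ≈ -1.104.
|E| > 1: demand is elastic over this range.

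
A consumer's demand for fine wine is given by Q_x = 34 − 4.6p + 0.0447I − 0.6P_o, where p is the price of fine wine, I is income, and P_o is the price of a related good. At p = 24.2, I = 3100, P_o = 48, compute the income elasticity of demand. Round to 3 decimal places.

Evaluating quantity at (p, I, P_o) gives Q_x = 34 − 4.6(24.2) + 0.0447(3100) − 0.6(48) = 34 − 111.32 + 138.57 − 28.8 = 32.45.
∂Q_x/∂I = +0.0447, so E_I = 0.0447·(3100/32.45) ≈ 4.270.
E_I > 1: normal good (luxury).

4.270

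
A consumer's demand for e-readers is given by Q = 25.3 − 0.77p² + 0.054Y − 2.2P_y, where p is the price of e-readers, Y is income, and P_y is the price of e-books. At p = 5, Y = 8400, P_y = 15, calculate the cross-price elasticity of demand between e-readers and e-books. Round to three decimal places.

Evaluating quantity at (p, Y, P_y) gives Q = 25.3 − 0.77(5)² + 0.054(8400) − 2.2(15) = 25.3 − 19.25 + 453.6 − 33 = 426.65.
∂Q/∂P_y = −2.2, so E_xy = -2.2·(15/426.65) ≈ -0.077.
E_xy < 0: the goods are complements.

-0.077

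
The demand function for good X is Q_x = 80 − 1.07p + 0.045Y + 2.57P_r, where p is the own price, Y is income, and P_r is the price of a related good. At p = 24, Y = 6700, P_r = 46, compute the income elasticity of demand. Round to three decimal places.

First evaluate Q_x: 80 − 1.07(24) + 0.045(6700) + 2.57(46) = 80 − 25.68 + 301.5 + 118.22 = 474.04.
∂Q_x/∂Y = +0.045, so E_I = 0.045·(6700/474.04) ≈ 0.636.
E_I ∈ (0,1): normal good (necessity).

0.636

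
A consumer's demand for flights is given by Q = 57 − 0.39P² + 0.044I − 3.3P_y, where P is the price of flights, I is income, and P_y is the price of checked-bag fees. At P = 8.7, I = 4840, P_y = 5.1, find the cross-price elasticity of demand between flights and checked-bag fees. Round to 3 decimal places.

-0.075

Evaluating quantity at (P, I, P_y) gives Q = 57 − 0.39(8.7)² + 0.044(4840) − 3.3(5.1) = 57 − 29.5191 + 212.96 − 16.83 = 223.6109.
∂Q/∂P_y = −3.3, so E_xy = -3.3·(5.1/223.6109) ≈ -0.075.
E_xy < 0: the goods are complements.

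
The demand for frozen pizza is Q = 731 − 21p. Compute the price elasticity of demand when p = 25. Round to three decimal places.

-2.549

At p = 25, Q = 206.
dQ/dp = −21.
Point elasticity E = (dQ/dp)·(p/Q) = -21 × 25/206 ≈ -2.549.
|E| > 1, so demand is elastic at this price.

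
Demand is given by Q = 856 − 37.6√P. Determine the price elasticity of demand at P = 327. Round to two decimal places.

-1.93

At P = 327, Q = 176.0739.
dQ/dP = −37.6/(2√P) = −37.6/(2·18.0831).
Point elasticity E = (dQ/dP)·(P/Q) = -1.0396 × 327/176.0739 ≈ -1.93.
|E| > 1, so demand is elastic at this price.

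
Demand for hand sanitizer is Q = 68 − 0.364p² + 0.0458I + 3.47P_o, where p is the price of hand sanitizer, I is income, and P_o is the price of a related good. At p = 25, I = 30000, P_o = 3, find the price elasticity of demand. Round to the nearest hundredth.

Evaluating quantity at (p, I, P_o) gives Q = 68 − 0.364(25)² + 0.0458(30000) + 3.47(3) = 68 − 227.5 + 1374 + 10.41 = 1224.91.
∂Q/∂p = −2·0.364·p = -18.2, so E_p = -18.2·(25/1224.91) ≈ -0.37.
|E_p| < 1: demand is inelastic.

-0.37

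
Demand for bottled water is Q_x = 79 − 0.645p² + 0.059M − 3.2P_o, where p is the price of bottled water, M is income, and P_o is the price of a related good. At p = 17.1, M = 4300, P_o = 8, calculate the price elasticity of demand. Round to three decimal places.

First evaluate Q_x: 79 − 0.645(17.1)² + 0.059(4300) − 3.2(8) = 79 − 188.6045 + 253.7 − 25.6 = 118.4956.
∂Q_x/∂p = −2·0.645·p = -22.059, so E_p = -22.059·(17.1/118.4956) ≈ -3.183.
|E_p| > 1: demand is elastic.

-3.183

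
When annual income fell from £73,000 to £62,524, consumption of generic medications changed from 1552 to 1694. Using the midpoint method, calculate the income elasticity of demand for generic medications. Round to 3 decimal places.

%ΔQ = (1694 − 1552)/[(1552+1694)/2] = 142/1623 ≈ 0.0875.
%ΔY = (62,524 − 73,000)/[(73,000+62,524)/2] = -10476/67762 ≈ -0.1546.
E_I = %ΔQ/%ΔY ≈ -0.566.
E_I < 0: inferior good.

-0.566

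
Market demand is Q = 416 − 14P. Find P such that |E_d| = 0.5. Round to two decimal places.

9.90

Set −bP/(a − bP) = −0.5 ⇒ bP = 0.5(a − bP) ⇒ bP(1+0.5) = 0.5·a.
P = 0.5·416/(14·1.5) ≈ 9.90.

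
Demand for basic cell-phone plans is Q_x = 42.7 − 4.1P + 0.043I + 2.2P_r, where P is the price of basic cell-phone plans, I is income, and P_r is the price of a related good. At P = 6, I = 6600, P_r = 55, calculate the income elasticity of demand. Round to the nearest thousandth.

0.671

Q_x = 42.7 − 4.1(6) + 0.043(6600) + 2.2(55) = 42.7 − 24.6 + 283.8 + 121 = 422.9.
∂Q_x/∂I = +0.043, so E_I = 0.043·(6600/422.9) ≈ 0.671.
E_I ∈ (0,1): normal good (necessity).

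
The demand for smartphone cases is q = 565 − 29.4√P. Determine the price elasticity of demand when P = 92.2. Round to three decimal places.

-0.499

At P = 92.2, q = 282.6988.
dq/dP = −29.4/(2√P) = −29.4/(2·9.6021).
Point elasticity E = (dq/dP)·(P/q) = -1.5309 × 92.2/282.6988 ≈ -0.499.
|E| < 1, so demand is inelastic at this price.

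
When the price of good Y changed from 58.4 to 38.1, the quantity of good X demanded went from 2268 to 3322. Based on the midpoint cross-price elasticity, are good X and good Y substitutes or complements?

complements

%ΔQ_x = (3322 − 2268)/[(2268+3322)/2] = 1054/2795 ≈ 0.3771.
%ΔP_y = (38.1 − 58.4)/[(58.4+38.1)/2] ≈ -0.4207.
E_xy = 0.3771/-0.4207 ≈ -0.896.
E_xy < 0, so the goods are complements.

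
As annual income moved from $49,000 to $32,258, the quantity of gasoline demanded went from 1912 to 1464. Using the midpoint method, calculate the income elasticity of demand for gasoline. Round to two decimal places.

%ΔQ = (1464 − 1912)/[(1912+1464)/2] = -448/1688 ≈ -0.2654.
%ΔY = (32,258 − 49,000)/[(49,000+32,258)/2] = -16742/40629 ≈ -0.4121.
E_I = %ΔQ/%ΔY ≈ 0.64.
E_I ∈ (0,1): normal good (necessity).

0.64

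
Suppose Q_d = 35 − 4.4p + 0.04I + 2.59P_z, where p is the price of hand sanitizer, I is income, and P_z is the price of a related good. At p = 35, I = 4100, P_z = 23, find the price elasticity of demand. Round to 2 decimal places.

Q_d = 35 − 4.4(35) + 0.04(4100) + 2.59(23) = 35 − 154 + 164 + 59.57 = 104.57.
∂Q_d/∂p = −4.4, so E_p = (−4.4)·(35/104.57) ≈ -1.47.
|E_p| > 1: demand is elastic.

-1.47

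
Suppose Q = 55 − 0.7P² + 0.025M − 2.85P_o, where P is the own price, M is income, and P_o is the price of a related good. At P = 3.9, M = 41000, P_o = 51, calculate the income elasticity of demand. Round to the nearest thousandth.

1.109

First evaluate Q: 55 − 0.7(3.9)² + 0.025(41000) − 2.85(51) = 55 − 10.647 + 1025 − 145.35 = 924.003.
∂Q/∂M = +0.025, so E_I = 0.025·(41000/924.003) ≈ 1.109.
E_I > 1: normal good (luxury).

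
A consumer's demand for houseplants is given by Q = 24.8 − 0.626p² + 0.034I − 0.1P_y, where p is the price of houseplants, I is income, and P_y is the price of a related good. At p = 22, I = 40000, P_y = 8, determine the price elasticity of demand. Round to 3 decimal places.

-0.561

First evaluate Q: 24.8 − 0.626(22)² + 0.034(40000) − 0.1(8) = 24.8 − 302.984 + 1360 − 0.8 = 1081.016.
∂Q/∂p = −2·0.626·p = -27.544, so E_p = -27.544·(22/1081.016) ≈ -0.561.
|E_p| < 1: demand is inelastic.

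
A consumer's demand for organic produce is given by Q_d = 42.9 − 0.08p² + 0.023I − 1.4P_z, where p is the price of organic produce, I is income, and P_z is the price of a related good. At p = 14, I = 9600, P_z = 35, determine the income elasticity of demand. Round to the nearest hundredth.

1.11

Substituting, Q_d = 42.9 − 0.08(14)² + 0.023(9600) − 1.4(35) = 42.9 − 15.68 + 220.8 − 49 = 199.02.
∂Q_d/∂I = +0.023, so E_I = 0.023·(9600/199.02) ≈ 1.11.
E_I > 1: normal good (luxury).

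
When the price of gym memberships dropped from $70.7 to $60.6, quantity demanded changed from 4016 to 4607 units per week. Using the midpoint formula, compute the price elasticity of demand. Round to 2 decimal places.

%Δq = (4607 − 4016)/[(4016 + 4607)/2] = 591/4311.5 ≈ 0.1371.
%Δp = (60.6 − 70.7)/[(70.7 + 60.6)/2] = -10.1/65.65 ≈ -0.1538.
Arc elasticity E = %Δq/%Δp ≈ 0.1371/-0.1538 ≈ -0.89.
|E| < 1: demand is inelastic over this range.

-0.89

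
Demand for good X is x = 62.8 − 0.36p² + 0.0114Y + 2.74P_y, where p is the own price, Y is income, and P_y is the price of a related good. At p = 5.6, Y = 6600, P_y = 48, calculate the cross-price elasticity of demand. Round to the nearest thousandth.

At the given point, x = 62.8 − 0.36(5.6)² + 0.0114(6600) + 2.74(48) = 62.8 − 11.2896 + 75.24 + 131.52 = 258.2704.
∂x/∂P_y = +2.74, so E_xy = 2.74·(48/258.2704) ≈ 0.509.
E_xy > 0: the goods are substitutes.

0.509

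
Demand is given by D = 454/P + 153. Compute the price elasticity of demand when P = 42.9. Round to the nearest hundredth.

-0.06

At P = 42.9, D = 163.5828.
dD/dP = −454/P² = −0.2467.
Point elasticity E = (dD/dP)·(P/D) = -0.2467 × 42.9/163.5828 ≈ -0.06.
|E| < 1, so demand is inelastic at this price.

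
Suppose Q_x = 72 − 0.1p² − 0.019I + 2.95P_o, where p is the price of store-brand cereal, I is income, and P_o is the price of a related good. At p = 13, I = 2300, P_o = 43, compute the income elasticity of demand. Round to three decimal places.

Substituting, Q_x = 72 − 0.1(13)² − 0.019(2300) + 2.95(43) = 72 − 16.9 − 43.7 + 126.85 = 138.25.
∂Q_x/∂I = −0.019, so E_I = -0.019·(2300/138.25) ≈ -0.316.
E_I < 0: inferior good.

-0.316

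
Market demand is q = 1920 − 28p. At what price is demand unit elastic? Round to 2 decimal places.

For linear demand q = a − bp, E = −bp/(a − bp). |E| = 1 ⇒ bp = a − bp ⇒ p = a/(2b).
p = 1920/(2·28) ≈ 34.29.

34.29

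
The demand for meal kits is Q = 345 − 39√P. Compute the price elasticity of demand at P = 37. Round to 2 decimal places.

At P = 37, Q = 107.7723.
dQ/dP = −39/(2√P) = −39/(2·6.0828).
Point elasticity E = (dQ/dP)·(P/Q) = -3.2058 × 37/107.7723 ≈ -1.10.
|E| > 1, so demand is elastic at this price.

-1.10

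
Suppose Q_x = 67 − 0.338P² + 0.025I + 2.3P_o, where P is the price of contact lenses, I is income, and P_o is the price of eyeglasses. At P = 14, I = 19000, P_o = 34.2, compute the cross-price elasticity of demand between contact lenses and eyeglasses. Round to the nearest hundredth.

Evaluating quantity at (P, I, P_o) gives Q_x = 67 − 0.338(14)² + 0.025(19000) + 2.3(34.2) = 67 − 66.248 + 475 + 78.66 = 554.412.
∂Q_x/∂P_o = +2.3, so E_xy = 2.3·(34.2/554.412) ≈ 0.14.
E_xy > 0: the goods are substitutes.

0.14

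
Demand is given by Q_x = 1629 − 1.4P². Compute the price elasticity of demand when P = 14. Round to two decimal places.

At P = 14, Q_x = 1354.6.
dQ_x/dP = −2·1.4·P = −39.2.
Point elasticity E = (dQ_x/dP)·(P/Q_x) = -39.2 × 14/1354.6 ≈ -0.41.
|E| < 1, so demand is inelastic at this price.

-0.41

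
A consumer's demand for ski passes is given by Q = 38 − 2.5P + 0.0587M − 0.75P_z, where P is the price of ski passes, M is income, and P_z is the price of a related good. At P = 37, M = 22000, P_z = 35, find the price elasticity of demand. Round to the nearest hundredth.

-0.08

First evaluate Q: 38 − 2.5(37) + 0.0587(22000) − 0.75(35) = 38 − 92.5 + 1291.4 − 26.25 = 1210.65.
∂Q/∂P = −2.5, so E_p = (−2.5)·(37/1210.65) ≈ -0.08.
|E_p| < 1: demand is inelastic.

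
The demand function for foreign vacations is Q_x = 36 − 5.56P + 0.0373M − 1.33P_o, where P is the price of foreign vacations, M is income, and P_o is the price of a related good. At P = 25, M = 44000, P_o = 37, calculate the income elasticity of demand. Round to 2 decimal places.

1.10

Evaluating quantity at (P, M, P_o) gives Q_x = 36 − 5.56(25) + 0.0373(44000) − 1.33(37) = 36 − 139 + 1641.2 − 49.21 = 1488.99.
∂Q_x/∂M = +0.0373, so E_I = 0.0373·(44000/1488.99) ≈ 1.10.
E_I > 1: normal good (luxury).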